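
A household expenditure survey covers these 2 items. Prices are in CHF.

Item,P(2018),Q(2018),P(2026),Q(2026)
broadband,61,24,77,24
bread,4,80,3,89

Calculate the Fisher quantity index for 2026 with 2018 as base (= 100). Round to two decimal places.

Laspeyres component (base-period weights):
ΣP(2018)Q(2026) = 61×24 + 4×89 = 1464 + 356 = 1820
ΣP(2018)Q(2018) = 61×24 + 4×80 = 1464 + 320 = 1784
L = 1820 / 1784 × 100 = 102.0179
Paasche component (current-period weights):
ΣP(2026)Q(2026) = 77×24 + 3×89 = 1848 + 267 = 2115
ΣP(2026)Q(2018) = 77×24 + 3×80 = 1848 + 240 = 2088
P = 2115 / 2088 × 100 = 101.2931
Fisher = √(L × P) = √(102.0179 × 101.2931) = 101.6549

101.65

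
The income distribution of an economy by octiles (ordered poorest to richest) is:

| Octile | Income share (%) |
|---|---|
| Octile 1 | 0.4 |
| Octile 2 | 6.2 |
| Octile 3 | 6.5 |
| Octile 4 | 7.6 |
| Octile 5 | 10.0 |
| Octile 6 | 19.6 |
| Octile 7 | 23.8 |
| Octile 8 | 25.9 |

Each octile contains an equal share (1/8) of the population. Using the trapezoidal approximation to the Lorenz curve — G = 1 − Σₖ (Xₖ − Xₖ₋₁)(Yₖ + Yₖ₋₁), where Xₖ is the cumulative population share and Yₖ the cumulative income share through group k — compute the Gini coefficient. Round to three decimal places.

Cumulative income shares Yₖ: 0.0040, 0.0660, 0.1310, 0.2070, 0.3070, 0.5030, 0.7410, 1.0000
Σ (Xₖ−Xₖ₋₁)(Yₖ+Yₖ₋₁) = (1/8)(0.0040+0.0000) + (1/8)(0.0660+0.0040) + (1/8)(0.1310+0.0660) + (1/8)(0.2070+0.1310) + (1/8)(0.3070+0.2070) + (1/8)(0.5030+0.3070) + (1/8)(0.7410+0.5030) + (1/8)(1.0000+0.7410)
  = 0.0005 + 0.0088 + 0.0246 + 0.0423 + 0.0643 + 0.1013 + 0.1555 + 0.2176 = 0.6148
G = 1 − 0.6148 = 0.3852

0.385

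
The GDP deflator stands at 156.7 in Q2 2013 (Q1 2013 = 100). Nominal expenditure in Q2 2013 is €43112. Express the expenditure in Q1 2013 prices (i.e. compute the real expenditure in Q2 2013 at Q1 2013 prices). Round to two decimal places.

Real = Nominal ÷ (Index/100) = 43112 ÷ (156.7/100)
     = 43112 ÷ 1.567 = 27512.4442

27512.44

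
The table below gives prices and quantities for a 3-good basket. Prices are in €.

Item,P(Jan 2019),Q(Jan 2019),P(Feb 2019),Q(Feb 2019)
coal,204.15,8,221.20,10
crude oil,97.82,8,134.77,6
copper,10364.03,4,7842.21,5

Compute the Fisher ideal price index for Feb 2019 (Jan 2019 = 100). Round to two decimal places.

77.78

Laspeyres component (base-period weights):
ΣP(Feb 2019)Q(Jan 2019) = 221.20×8 + 134.77×8 + 7842.21×4 = 1769.6 + 1078.16 + 31368.84 = 34216.6
ΣP(Jan 2019)Q(Jan 2019) = 204.15×8 + 97.82×8 + 10364.03×4 = 1633.2 + 782.56 + 41456.12 = 43871.88
L = 34216.6 / 43871.88 × 100 = 77.9921
Paasche component (current-period weights):
ΣP(Feb 2019)Q(Feb 2019) = 221.20×10 + 134.77×6 + 7842.21×5 = 2212 + 808.62 + 39211.05 = 42231.67
ΣP(Jan 2019)Q(Feb 2019) = 204.15×10 + 97.82×6 + 10364.03×5 = 2041.5 + 586.92 + 51820.15 = 54448.57
P = 42231.67 / 54448.57 × 100 = 77.5625
Fisher = √(L × P) = √(77.9921 × 77.5625) = 77.7770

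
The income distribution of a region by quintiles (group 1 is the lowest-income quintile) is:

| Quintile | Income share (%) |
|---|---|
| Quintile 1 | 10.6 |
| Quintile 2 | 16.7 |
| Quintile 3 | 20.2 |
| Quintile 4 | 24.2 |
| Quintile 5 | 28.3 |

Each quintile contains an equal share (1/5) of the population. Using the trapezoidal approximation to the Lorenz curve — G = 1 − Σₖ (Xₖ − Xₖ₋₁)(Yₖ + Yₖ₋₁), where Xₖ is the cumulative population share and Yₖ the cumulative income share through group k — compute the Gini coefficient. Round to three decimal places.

0.172

Cumulative income shares Yₖ: 0.1060, 0.2730, 0.4750, 0.7170, 1.0000
Σ (Xₖ−Xₖ₋₁)(Yₖ+Yₖ₋₁) = (1/5)(0.1060+0.0000) + (1/5)(0.2730+0.1060) + (1/5)(0.4750+0.2730) + (1/5)(0.7170+0.4750) + (1/5)(1.0000+0.7170)
  = 0.0212 + 0.0758 + 0.1496 + 0.2384 + 0.3434 = 0.8284
G = 1 − 0.8284 = 0.1716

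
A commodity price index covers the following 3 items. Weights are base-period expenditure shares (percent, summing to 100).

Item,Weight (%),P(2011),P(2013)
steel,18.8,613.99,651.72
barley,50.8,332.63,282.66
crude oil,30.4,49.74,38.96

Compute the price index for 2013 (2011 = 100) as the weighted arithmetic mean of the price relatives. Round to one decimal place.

86.9

steel: 18.8 × (651.72/613.99) = 18.8 × 1.061451 = 19.9553
barley: 50.8 × (282.66/332.63) = 50.8 × 0.849773 = 43.1685
crude oil: 30.4 × (38.96/49.74) = 30.4 × 0.783273 = 23.8115
Index = Σ wᵢ·(p₁ᵢ/p₀ᵢ) = 19.9553 + 43.1685 + 23.8115 = 86.9352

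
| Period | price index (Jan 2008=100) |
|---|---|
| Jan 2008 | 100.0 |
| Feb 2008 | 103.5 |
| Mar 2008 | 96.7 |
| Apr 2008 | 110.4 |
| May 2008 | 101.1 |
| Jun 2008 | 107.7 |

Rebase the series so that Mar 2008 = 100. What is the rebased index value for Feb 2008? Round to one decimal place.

107.0

Rebased(Feb 2008) = 103.5 / 96.7 × 100 = 107.0321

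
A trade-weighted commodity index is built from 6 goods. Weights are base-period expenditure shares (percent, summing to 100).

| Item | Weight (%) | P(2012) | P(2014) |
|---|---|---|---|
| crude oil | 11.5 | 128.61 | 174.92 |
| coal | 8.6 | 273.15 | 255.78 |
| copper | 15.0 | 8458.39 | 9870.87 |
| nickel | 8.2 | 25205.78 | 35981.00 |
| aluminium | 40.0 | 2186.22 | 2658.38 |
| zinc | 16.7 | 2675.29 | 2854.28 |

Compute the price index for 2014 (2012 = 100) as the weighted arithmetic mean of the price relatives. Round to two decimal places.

crude oil: 11.5 × (174.92/128.61) = 11.5 × 1.360081 = 15.6409
coal: 8.6 × (255.78/273.15) = 8.6 × 0.936409 = 8.0531
copper: 15.0 × (9870.87/8458.39) = 15.0 × 1.166992 = 17.5049
nickel: 8.2 × (35981.00/25205.78) = 8.2 × 1.427490 = 11.7054
aluminium: 40.0 × (2658.38/2186.22) = 40.0 × 1.215971 = 48.6388
zinc: 16.7 × (2854.28/2675.29) = 16.7 × 1.066905 = 17.8173
Index = Σ wᵢ·(p₁ᵢ/p₀ᵢ) = 15.6409 + 8.0531 + 17.5049 + 11.7054 + 48.6388 + 17.8173 = 119.3605

119.36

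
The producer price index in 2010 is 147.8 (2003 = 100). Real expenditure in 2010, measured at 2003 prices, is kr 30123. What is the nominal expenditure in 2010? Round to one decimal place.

Nominal = Real × (Index/100) = 30123 × (147.8/100)
        = 30123 × 1.478 = 44521.7940

44521.8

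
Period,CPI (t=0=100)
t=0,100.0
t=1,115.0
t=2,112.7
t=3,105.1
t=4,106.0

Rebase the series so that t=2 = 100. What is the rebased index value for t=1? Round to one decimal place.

102.0

Rebased(t=1) = 115.0 / 112.7 × 100 = 102.0408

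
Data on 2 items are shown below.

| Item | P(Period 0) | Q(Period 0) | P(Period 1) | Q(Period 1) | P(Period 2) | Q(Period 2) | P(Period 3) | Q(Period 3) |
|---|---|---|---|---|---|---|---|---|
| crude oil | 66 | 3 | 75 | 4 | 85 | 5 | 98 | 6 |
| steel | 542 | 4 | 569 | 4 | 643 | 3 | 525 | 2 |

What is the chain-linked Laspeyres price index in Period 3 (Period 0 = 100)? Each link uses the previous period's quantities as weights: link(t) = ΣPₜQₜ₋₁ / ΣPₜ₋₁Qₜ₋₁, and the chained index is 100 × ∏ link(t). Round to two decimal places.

Link Period 0→Period 1:
ΣP(Period 1)Q(Period 0) = 75×3 + 569×4 = 225 + 2276 = 2501
ΣP(Period 0)Q(Period 0) = 66×3 + 542×4 = 198 + 2168 = 2366
link = 2501/2366 = 1.057058
Link Period 1→Period 2:
ΣP(Period 2)Q(Period 1) = 85×4 + 643×4 = 340 + 2572 = 2912
ΣP(Period 1)Q(Period 1) = 75×4 + 569×4 = 300 + 2276 = 2576
link = 2912/2576 = 1.130435
Link Period 2→Period 3:
ΣP(Period 3)Q(Period 2) = 98×5 + 525×3 = 490 + 1575 = 2065
ΣP(Period 2)Q(Period 2) = 85×5 + 643×3 = 425 + 1929 = 2354
link = 2065/2354 = 0.877230
Chained index = 100 × 1.057058 × 1.130435 × 0.877230 = 104.8234

104.82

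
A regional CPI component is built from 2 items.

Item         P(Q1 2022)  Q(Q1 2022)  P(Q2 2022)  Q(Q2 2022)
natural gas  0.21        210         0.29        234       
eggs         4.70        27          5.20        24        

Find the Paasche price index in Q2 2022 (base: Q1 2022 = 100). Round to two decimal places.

Paasche price index uses current-period quantities as weights.
ΣP(Q2 2022)·Q(Q2 2022) = 0.29×234 + 5.20×24 = 67.86 + 124.8 = 192.66
ΣP(Q1 2022)·Q(Q2 2022) = 0.21×234 + 4.70×24 = 49.14 + 112.8 = 161.94
Index = 192.66 / 161.94 × 100 = 118.9700

118.97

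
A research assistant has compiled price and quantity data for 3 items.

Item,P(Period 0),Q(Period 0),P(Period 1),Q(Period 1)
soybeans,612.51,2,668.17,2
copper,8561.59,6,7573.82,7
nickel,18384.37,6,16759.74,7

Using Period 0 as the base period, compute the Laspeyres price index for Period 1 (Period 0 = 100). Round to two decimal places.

90.45

Laspeyres price index uses base-period quantities as weights.
ΣP(Period 1)·Q(Period 0) = 668.17×2 + 7573.82×6 + 16759.74×6 = 1336.34 + 45442.92 + 100558.44 = 147337.7
ΣP(Period 0)·Q(Period 0) = 612.51×2 + 8561.59×6 + 18384.37×6 = 1225.02 + 51369.54 + 110306.22 = 162900.78
Index = 147337.7 / 162900.78 × 100 = 90.4463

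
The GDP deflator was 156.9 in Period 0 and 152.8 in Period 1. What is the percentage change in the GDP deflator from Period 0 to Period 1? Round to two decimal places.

Change = (152.8 − 156.9) / 156.9 × 100
       = -4.1 / 156.9 × 100 = -2.6131%

-2.61%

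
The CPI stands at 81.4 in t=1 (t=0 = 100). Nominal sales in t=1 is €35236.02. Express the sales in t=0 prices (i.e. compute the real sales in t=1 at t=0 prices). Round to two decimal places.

43287.49

Real = Nominal ÷ (Index/100) = 35236.02 ÷ (81.4/100)
     = 35236.02 ÷ 0.814 = 43287.4939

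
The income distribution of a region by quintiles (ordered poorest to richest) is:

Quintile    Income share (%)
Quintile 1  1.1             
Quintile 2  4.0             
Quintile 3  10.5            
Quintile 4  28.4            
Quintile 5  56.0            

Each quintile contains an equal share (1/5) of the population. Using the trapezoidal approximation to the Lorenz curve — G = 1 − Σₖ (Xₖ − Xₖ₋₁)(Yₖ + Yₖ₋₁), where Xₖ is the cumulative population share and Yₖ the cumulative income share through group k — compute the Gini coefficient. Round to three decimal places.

0.537

Cumulative income shares Yₖ: 0.0110, 0.0510, 0.1560, 0.4400, 1.0000
Σ (Xₖ−Xₖ₋₁)(Yₖ+Yₖ₋₁) = (1/5)(0.0110+0.0000) + (1/5)(0.0510+0.0110) + (1/5)(0.1560+0.0510) + (1/5)(0.4400+0.1560) + (1/5)(1.0000+0.4400)
  = 0.0022 + 0.0124 + 0.0414 + 0.1192 + 0.2880 = 0.4632
G = 1 − 0.4632 = 0.5368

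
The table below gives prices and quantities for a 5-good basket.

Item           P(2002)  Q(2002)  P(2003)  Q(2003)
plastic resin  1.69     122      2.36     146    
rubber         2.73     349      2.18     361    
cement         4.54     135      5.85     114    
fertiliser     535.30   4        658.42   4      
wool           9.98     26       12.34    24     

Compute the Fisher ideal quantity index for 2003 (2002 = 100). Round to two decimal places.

Laspeyres component (base-period weights):
ΣP(2002)Q(2003) = 1.69×146 + 2.73×361 + 4.54×114 + 535.30×4 + 9.98×24 = 246.74 + 985.53 + 517.56 + 2141.2 + 239.52 = 4130.55
ΣP(2002)Q(2002) = 1.69×122 + 2.73×349 + 4.54×135 + 535.30×4 + 9.98×26 = 206.18 + 952.77 + 612.9 + 2141.2 + 259.48 = 4172.53
L = 4130.55 / 4172.53 × 100 = 98.9939
Paasche component (current-period weights):
ΣP(2003)Q(2003) = 2.36×146 + 2.18×361 + 5.85×114 + 658.42×4 + 12.34×24 = 344.56 + 786.98 + 666.9 + 2633.68 + 296.16 = 4728.28
ΣP(2003)Q(2002) = 2.36×122 + 2.18×349 + 5.85×135 + 658.42×4 + 12.34×26 = 287.92 + 760.82 + 789.75 + 2633.68 + 320.84 = 4793.01
P = 4728.28 / 4793.01 × 100 = 98.6495
Fisher = √(L × P) = √(98.9939 × 98.6495) = 98.8215

98.82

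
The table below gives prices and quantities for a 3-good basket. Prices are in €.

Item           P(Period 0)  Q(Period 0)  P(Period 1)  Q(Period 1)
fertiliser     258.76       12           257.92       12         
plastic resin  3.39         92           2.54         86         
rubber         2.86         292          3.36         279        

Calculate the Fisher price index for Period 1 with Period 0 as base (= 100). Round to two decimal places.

Laspeyres component (base-period weights):
ΣP(Period 1)Q(Period 0) = 257.92×12 + 2.54×92 + 3.36×292 = 3095.04 + 233.68 + 981.12 = 4309.84
ΣP(Period 0)Q(Period 0) = 258.76×12 + 3.39×92 + 2.86×292 = 3105.12 + 311.88 + 835.12 = 4252.12
L = 4309.84 / 4252.12 × 100 = 101.3574
Paasche component (current-period weights):
ΣP(Period 1)Q(Period 1) = 257.92×12 + 2.54×86 + 3.36×279 = 3095.04 + 218.44 + 937.44 = 4250.92
ΣP(Period 0)Q(Period 1) = 258.76×12 + 3.39×86 + 2.86×279 = 3105.12 + 291.54 + 797.94 = 4194.6
P = 4250.92 / 4194.6 × 100 = 101.3427
Fisher = √(L × P) = √(101.3574 × 101.3427) = 101.3501

101.35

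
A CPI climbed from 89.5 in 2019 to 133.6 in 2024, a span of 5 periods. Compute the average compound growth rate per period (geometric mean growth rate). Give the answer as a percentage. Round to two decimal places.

Growth factor = (133.6/89.5)^(1/5) = (1.492737)^(1/5) = 1.083420
Growth rate = 1.083420 − 1 = 0.083420 = 8.3420%

8.34%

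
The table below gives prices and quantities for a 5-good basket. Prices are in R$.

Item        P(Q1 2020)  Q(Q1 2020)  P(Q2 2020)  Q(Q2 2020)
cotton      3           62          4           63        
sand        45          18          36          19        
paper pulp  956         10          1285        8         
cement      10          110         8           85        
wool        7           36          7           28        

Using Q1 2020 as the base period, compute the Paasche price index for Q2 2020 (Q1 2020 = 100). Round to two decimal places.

124.17

Paasche price index uses current-period quantities as weights.
ΣP(Q2 2020)·Q(Q2 2020) = 4×63 + 36×19 + 1285×8 + 8×85 + 7×28 = 252 + 684 + 10280 + 680 + 196 = 12092
ΣP(Q1 2020)·Q(Q2 2020) = 3×63 + 45×19 + 956×8 + 10×85 + 7×28 = 189 + 855 + 7648 + 850 + 196 = 9738
Index = 12092 / 9738 × 100 = 124.1733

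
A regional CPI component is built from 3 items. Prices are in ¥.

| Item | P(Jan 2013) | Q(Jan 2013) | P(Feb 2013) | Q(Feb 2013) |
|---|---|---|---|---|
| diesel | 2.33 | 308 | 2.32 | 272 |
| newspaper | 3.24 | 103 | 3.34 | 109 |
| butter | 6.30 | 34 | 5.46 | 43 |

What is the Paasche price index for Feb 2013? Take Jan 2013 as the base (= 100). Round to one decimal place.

Paasche price index uses current-period quantities as weights.
ΣP(Feb 2013)·Q(Feb 2013) = 2.32×272 + 3.34×109 + 5.46×43 = 631.04 + 364.06 + 234.78 = 1229.88
ΣP(Jan 2013)·Q(Feb 2013) = 2.33×272 + 3.24×109 + 6.30×43 = 633.76 + 353.16 + 270.9 = 1257.82
Index = 1229.88 / 1257.82 × 100 = 97.7787

97.8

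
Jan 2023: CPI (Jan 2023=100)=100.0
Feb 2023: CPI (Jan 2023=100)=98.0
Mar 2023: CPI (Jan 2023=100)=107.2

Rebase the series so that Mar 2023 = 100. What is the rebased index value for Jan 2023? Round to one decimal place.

93.3

Rebased(Jan 2023) = 100.0 / 107.2 × 100 = 93.2836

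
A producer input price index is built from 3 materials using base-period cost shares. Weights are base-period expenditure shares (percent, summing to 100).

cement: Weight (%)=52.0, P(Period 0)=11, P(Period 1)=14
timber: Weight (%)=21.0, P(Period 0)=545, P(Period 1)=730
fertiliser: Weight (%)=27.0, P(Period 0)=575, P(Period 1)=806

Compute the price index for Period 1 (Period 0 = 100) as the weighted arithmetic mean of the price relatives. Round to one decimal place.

132.2

cement: 52.0 × (14/11) = 52.0 × 1.272727 = 66.1818
timber: 21.0 × (730/545) = 21.0 × 1.339450 = 28.1284
fertiliser: 27.0 × (806/575) = 27.0 × 1.401739 = 37.8470
Index = Σ wᵢ·(p₁ᵢ/p₀ᵢ) = 66.1818 + 28.1284 + 37.8470 = 132.1572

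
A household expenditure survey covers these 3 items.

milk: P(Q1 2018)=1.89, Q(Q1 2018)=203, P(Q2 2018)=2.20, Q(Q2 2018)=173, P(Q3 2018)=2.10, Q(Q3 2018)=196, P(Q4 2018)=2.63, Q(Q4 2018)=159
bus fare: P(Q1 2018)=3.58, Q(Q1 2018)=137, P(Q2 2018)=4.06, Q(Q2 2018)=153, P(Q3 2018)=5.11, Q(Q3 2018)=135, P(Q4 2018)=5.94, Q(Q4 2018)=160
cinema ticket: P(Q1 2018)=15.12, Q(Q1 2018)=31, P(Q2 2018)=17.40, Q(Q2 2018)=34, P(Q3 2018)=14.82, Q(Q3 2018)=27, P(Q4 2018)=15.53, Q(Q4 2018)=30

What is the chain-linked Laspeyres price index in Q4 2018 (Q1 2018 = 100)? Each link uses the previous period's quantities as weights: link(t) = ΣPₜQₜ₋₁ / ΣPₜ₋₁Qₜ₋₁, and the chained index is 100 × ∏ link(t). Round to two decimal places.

137.47

Link Q1 2018→Q2 2018:
ΣP(Q2 2018)Q(Q1 2018) = 2.20×203 + 4.06×137 + 17.40×31 = 446.6 + 556.22 + 539.4 = 1542.22
ΣP(Q1 2018)Q(Q1 2018) = 1.89×203 + 3.58×137 + 15.12×31 = 383.67 + 490.46 + 468.72 = 1342.85
link = 1542.22/1342.85 = 1.148468
Link Q2 2018→Q3 2018:
ΣP(Q3 2018)Q(Q2 2018) = 2.10×173 + 5.11×153 + 14.82×34 = 363.3 + 781.83 + 503.88 = 1649.01
ΣP(Q2 2018)Q(Q2 2018) = 2.20×173 + 4.06×153 + 17.40×34 = 380.6 + 621.18 + 591.6 = 1593.38
link = 1649.01/1593.38 = 1.034913
Link Q3 2018→Q4 2018:
ΣP(Q4 2018)Q(Q3 2018) = 2.63×196 + 5.94×135 + 15.53×27 = 515.48 + 801.9 + 419.31 = 1736.69
ΣP(Q3 2018)Q(Q3 2018) = 2.10×196 + 5.11×135 + 14.82×27 = 411.6 + 689.85 + 400.14 = 1501.59
link = 1736.69/1501.59 = 1.156567
Chained index = 100 × 1.148468 × 1.034913 × 1.156567 = 137.4655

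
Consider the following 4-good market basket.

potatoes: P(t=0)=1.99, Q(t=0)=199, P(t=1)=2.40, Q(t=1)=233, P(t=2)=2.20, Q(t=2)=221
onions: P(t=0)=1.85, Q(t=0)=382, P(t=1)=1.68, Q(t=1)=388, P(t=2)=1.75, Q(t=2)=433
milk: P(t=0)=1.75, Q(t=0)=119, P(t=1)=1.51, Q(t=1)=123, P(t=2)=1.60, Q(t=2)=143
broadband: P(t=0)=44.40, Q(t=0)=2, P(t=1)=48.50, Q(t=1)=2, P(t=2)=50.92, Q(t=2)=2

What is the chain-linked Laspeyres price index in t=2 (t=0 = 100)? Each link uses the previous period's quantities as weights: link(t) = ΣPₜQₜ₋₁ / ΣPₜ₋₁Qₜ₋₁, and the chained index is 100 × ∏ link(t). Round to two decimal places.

Link t=0→t=1:
ΣP(t=1)Q(t=0) = 2.40×199 + 1.68×382 + 1.51×119 + 48.50×2 = 477.6 + 641.76 + 179.69 + 97 = 1396.05
ΣP(t=0)Q(t=0) = 1.99×199 + 1.85×382 + 1.75×119 + 44.40×2 = 396.01 + 706.7 + 208.25 + 88.8 = 1399.76
link = 1396.05/1399.76 = 0.997350
Link t=1→t=2:
ΣP(t=2)Q(t=1) = 2.20×233 + 1.75×388 + 1.60×123 + 50.92×2 = 512.6 + 679 + 196.8 + 101.84 = 1490.24
ΣP(t=1)Q(t=1) = 2.40×233 + 1.68×388 + 1.51×123 + 48.50×2 = 559.2 + 651.84 + 185.73 + 97 = 1493.77
link = 1490.24/1493.77 = 0.997637
Chained index = 100 × 0.997350 × 0.997637 = 99.4993

99.50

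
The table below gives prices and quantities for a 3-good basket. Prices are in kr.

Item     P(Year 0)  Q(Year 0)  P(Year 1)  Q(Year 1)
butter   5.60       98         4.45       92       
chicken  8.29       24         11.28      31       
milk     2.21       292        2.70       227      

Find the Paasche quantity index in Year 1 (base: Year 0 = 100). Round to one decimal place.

91.8

Paasche quantity index uses current-period prices as weights.
ΣP(Year 1)·Q(Year 1) = 4.45×92 + 11.28×31 + 2.70×227 = 409.4 + 349.68 + 612.9 = 1371.98
ΣP(Year 1)·Q(Year 0) = 4.45×98 + 11.28×24 + 2.70×292 = 436.1 + 270.72 + 788.4 = 1495.22
Index = 1371.98 / 1495.22 × 100 = 91.7577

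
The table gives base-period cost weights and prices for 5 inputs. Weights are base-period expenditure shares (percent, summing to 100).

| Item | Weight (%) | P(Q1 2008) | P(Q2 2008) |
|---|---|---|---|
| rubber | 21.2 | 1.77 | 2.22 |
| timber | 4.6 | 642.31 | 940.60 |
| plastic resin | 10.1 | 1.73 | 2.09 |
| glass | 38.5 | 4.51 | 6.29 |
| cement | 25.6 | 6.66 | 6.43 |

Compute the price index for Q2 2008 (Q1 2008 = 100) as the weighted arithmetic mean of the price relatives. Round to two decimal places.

rubber: 21.2 × (2.22/1.77) = 21.2 × 1.254237 = 26.5898
timber: 4.6 × (940.60/642.31) = 4.6 × 1.464402 = 6.7362
plastic resin: 10.1 × (2.09/1.73) = 10.1 × 1.208092 = 12.2017
glass: 38.5 × (6.29/4.51) = 38.5 × 1.394678 = 53.6951
cement: 25.6 × (6.43/6.66) = 25.6 × 0.965465 = 24.7159
Index = Σ wᵢ·(p₁ᵢ/p₀ᵢ) = 26.5898 + 6.7362 + 12.2017 + 53.6951 + 24.7159 = 123.9389

123.94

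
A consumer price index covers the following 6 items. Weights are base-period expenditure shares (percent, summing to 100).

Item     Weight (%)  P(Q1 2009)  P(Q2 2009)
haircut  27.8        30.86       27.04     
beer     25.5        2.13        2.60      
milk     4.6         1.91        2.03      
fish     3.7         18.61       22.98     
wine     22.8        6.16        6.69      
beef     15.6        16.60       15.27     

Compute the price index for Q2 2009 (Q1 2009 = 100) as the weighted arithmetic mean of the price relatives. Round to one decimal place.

104.1

haircut: 27.8 × (27.04/30.86) = 27.8 × 0.876215 = 24.3588
beer: 25.5 × (2.60/2.13) = 25.5 × 1.220657 = 31.1268
milk: 4.6 × (2.03/1.91) = 4.6 × 1.062827 = 4.8890
fish: 3.7 × (22.98/18.61) = 3.7 × 1.234820 = 4.5688
wine: 22.8 × (6.69/6.16) = 22.8 × 1.086039 = 24.7617
beef: 15.6 × (15.27/16.60) = 15.6 × 0.919880 = 14.3501
Index = Σ wᵢ·(p₁ᵢ/p₀ᵢ) = 24.3588 + 31.1268 + 4.8890 + 4.5688 + 24.7617 + 14.3501 = 104.0552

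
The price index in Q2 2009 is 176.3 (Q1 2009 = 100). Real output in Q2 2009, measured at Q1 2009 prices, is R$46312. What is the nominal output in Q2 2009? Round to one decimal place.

81648.1

Nominal = Real × (Index/100) = 46312 × (176.3/100)
        = 46312 × 1.763 = 81648.0560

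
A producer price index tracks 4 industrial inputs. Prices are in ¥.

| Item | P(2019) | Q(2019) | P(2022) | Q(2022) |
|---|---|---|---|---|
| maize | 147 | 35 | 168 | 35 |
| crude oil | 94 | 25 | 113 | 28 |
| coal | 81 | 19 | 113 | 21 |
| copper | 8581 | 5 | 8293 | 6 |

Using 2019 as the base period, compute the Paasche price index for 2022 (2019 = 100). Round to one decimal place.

Paasche price index uses current-period quantities as weights.
ΣP(2022)·Q(2022) = 168×35 + 113×28 + 113×21 + 8293×6 = 5880 + 3164 + 2373 + 49758 = 61175
ΣP(2019)·Q(2022) = 147×35 + 94×28 + 81×21 + 8581×6 = 5145 + 2632 + 1701 + 51486 = 60964
Index = 61175 / 60964 × 100 = 100.3461

100.3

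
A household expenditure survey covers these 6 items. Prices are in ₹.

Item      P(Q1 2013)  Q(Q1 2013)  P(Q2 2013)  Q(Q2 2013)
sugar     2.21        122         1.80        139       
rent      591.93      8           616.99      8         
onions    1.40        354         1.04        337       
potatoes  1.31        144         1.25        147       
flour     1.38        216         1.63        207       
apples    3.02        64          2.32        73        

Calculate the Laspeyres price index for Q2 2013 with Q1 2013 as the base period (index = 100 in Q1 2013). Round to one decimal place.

Laspeyres price index uses base-period quantities as weights.
ΣP(Q2 2013)·Q(Q1 2013) = 1.80×122 + 616.99×8 + 1.04×354 + 1.25×144 + 1.63×216 + 2.32×64 = 219.6 + 4935.92 + 368.16 + 180 + 352.08 + 148.48 = 6204.24
ΣP(Q1 2013)·Q(Q1 2013) = 2.21×122 + 591.93×8 + 1.40×354 + 1.31×144 + 1.38×216 + 3.02×64 = 269.62 + 4735.44 + 495.6 + 188.64 + 298.08 + 193.28 = 6180.66
Index = 6204.24 / 6180.66 × 100 = 100.3815

100.4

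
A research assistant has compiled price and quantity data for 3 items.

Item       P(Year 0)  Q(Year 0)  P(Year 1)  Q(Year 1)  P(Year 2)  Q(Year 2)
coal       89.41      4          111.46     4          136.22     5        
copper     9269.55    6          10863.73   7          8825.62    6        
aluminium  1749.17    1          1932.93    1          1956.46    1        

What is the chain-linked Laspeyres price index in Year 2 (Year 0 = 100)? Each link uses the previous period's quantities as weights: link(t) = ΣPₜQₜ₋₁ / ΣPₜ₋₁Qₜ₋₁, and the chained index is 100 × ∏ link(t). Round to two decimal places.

95.93

Link Year 0→Year 1:
ΣP(Year 1)Q(Year 0) = 111.46×4 + 10863.73×6 + 1932.93×1 = 445.84 + 65182.38 + 1932.93 = 67561.15
ΣP(Year 0)Q(Year 0) = 89.41×4 + 9269.55×6 + 1749.17×1 = 357.64 + 55617.3 + 1749.17 = 57724.11
link = 67561.15/57724.11 = 1.170415
Link Year 1→Year 2:
ΣP(Year 2)Q(Year 1) = 136.22×4 + 8825.62×7 + 1956.46×1 = 544.88 + 61779.34 + 1956.46 = 64280.68
ΣP(Year 1)Q(Year 1) = 111.46×4 + 10863.73×7 + 1932.93×1 = 445.84 + 76046.11 + 1932.93 = 78424.88
link = 64280.68/78424.88 = 0.819647
Chained index = 100 × 1.170415 × 0.819647 = 95.9326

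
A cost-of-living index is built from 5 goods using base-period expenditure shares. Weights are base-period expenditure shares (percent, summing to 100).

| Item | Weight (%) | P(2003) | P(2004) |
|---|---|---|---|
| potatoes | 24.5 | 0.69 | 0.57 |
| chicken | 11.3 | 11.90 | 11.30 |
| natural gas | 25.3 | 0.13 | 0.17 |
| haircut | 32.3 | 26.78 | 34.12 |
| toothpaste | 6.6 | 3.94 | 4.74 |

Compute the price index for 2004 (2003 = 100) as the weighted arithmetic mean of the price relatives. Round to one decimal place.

113.1

potatoes: 24.5 × (0.57/0.69) = 24.5 × 0.826087 = 20.2391
chicken: 11.3 × (11.30/11.90) = 11.3 × 0.949580 = 10.7303
natural gas: 25.3 × (0.17/0.13) = 25.3 × 1.307692 = 33.0846
haircut: 32.3 × (34.12/26.78) = 32.3 × 1.274085 = 41.1529
toothpaste: 6.6 × (4.74/3.94) = 6.6 × 1.203046 = 7.9401
Index = Σ wᵢ·(p₁ᵢ/p₀ᵢ) = 20.2391 + 10.7303 + 33.0846 + 41.1529 + 7.9401 = 113.1470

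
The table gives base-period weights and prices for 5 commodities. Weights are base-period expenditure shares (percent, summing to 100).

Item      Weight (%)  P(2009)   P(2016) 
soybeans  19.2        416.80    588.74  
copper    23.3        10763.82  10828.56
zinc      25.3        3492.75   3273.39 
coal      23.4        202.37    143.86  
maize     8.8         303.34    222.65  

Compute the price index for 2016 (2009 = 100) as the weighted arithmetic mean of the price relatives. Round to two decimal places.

soybeans: 19.2 × (588.74/416.80) = 19.2 × 1.412524 = 27.1205
copper: 23.3 × (10828.56/10763.82) = 23.3 × 1.006015 = 23.4401
zinc: 25.3 × (3273.39/3492.75) = 25.3 × 0.937196 = 23.7110
coal: 23.4 × (143.86/202.37) = 23.4 × 0.710876 = 16.6345
maize: 8.8 × (222.65/303.34) = 8.8 × 0.733995 = 6.4592
Index = Σ wᵢ·(p₁ᵢ/p₀ᵢ) = 27.1205 + 23.4401 + 23.7110 + 16.6345 + 6.4592 = 97.3653

97.37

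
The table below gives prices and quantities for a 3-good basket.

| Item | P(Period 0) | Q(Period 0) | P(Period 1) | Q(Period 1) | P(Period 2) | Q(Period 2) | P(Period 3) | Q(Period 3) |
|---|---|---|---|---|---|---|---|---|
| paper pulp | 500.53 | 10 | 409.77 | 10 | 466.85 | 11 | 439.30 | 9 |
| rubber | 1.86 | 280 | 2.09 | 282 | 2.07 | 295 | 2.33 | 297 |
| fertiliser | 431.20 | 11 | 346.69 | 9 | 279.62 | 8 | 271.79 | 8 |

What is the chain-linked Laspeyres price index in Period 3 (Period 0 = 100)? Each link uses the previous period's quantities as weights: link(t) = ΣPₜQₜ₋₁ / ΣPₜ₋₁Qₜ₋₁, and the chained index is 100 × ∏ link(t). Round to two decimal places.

Link Period 0→Period 1:
ΣP(Period 1)Q(Period 0) = 409.77×10 + 2.09×280 + 346.69×11 = 4097.7 + 585.2 + 3813.59 = 8496.49
ΣP(Period 0)Q(Period 0) = 500.53×10 + 1.86×280 + 431.20×11 = 5005.3 + 520.8 + 4743.2 = 10269.3
link = 8496.49/10269.3 = 0.827368
Link Period 1→Period 2:
ΣP(Period 2)Q(Period 1) = 466.85×10 + 2.07×282 + 279.62×9 = 4668.5 + 583.74 + 2516.58 = 7768.82
ΣP(Period 1)Q(Period 1) = 409.77×10 + 2.09×282 + 346.69×9 = 4097.7 + 589.38 + 3120.21 = 7807.29
link = 7768.82/7807.29 = 0.995073
Link Period 2→Period 3:
ΣP(Period 3)Q(Period 2) = 439.30×11 + 2.33×295 + 271.79×8 = 4832.3 + 687.35 + 2174.32 = 7693.97
ΣP(Period 2)Q(Period 2) = 466.85×11 + 2.07×295 + 279.62×8 = 5135.35 + 610.65 + 2236.96 = 7982.96
link = 7693.97/7982.96 = 0.963799
Chained index = 100 × 0.827368 × 0.995073 × 0.963799 = 79.3487

79.35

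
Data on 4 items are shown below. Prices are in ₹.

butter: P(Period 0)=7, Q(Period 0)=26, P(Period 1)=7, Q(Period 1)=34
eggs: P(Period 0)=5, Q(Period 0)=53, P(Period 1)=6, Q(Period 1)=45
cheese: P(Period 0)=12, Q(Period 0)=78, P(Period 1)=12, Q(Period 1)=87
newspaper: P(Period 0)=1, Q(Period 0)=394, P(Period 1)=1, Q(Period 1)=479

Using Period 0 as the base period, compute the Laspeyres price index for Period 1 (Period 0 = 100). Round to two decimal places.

102.98

Laspeyres price index uses base-period quantities as weights.
ΣP(Period 1)·Q(Period 0) = 7×26 + 6×53 + 12×78 + 1×394 = 182 + 318 + 936 + 394 = 1830
ΣP(Period 0)·Q(Period 0) = 7×26 + 5×53 + 12×78 + 1×394 = 182 + 265 + 936 + 394 = 1777
Index = 1830 / 1777 × 100 = 102.9826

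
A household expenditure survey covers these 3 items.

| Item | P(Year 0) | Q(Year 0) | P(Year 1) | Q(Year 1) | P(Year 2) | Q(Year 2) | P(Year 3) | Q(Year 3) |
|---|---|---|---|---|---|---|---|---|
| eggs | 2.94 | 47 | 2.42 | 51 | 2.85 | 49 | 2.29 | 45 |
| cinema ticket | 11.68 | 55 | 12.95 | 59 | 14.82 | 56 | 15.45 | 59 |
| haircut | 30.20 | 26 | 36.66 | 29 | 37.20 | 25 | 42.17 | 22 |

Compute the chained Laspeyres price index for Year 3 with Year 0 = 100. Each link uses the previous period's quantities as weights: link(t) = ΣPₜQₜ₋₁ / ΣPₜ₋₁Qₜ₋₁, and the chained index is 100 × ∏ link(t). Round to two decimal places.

130.74

Link Year 0→Year 1:
ΣP(Year 1)Q(Year 0) = 2.42×47 + 12.95×55 + 36.66×26 = 113.74 + 712.25 + 953.16 = 1779.15
ΣP(Year 0)Q(Year 0) = 2.94×47 + 11.68×55 + 30.20×26 = 138.18 + 642.4 + 785.2 = 1565.78
link = 1779.15/1565.78 = 1.136271
Link Year 1→Year 2:
ΣP(Year 2)Q(Year 1) = 2.85×51 + 14.82×59 + 37.20×29 = 145.35 + 874.38 + 1078.8 = 2098.53
ΣP(Year 1)Q(Year 1) = 2.42×51 + 12.95×59 + 36.66×29 = 123.42 + 764.05 + 1063.14 = 1950.61
link = 2098.53/1950.61 = 1.075833
Link Year 2→Year 3:
ΣP(Year 3)Q(Year 2) = 2.29×49 + 15.45×56 + 42.17×25 = 112.21 + 865.2 + 1054.25 = 2031.66
ΣP(Year 2)Q(Year 2) = 2.85×49 + 14.82×56 + 37.20×25 = 139.65 + 829.92 + 930 = 1899.57
link = 2031.66/1899.57 = 1.069537
Chained index = 100 × 1.136271 × 1.075833 × 1.069537 = 130.7442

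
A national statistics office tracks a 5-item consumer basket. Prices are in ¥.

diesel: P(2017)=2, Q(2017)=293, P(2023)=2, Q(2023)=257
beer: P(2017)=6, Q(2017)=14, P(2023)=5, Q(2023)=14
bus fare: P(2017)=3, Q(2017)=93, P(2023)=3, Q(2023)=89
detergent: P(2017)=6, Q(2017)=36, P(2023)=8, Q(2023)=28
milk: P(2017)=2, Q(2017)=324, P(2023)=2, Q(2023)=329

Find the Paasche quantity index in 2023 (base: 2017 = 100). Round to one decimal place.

Paasche quantity index uses current-period prices as weights.
ΣP(2023)·Q(2023) = 2×257 + 5×14 + 3×89 + 8×28 + 2×329 = 514 + 70 + 267 + 224 + 658 = 1733
ΣP(2023)·Q(2017) = 2×293 + 5×14 + 3×93 + 8×36 + 2×324 = 586 + 70 + 279 + 288 + 648 = 1871
Index = 1733 / 1871 × 100 = 92.6243

92.6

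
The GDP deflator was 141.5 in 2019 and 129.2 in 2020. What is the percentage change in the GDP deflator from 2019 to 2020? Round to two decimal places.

-8.69%

Change = (129.2 − 141.5) / 141.5 × 100
       = -12.3 / 141.5 × 100 = -8.6926%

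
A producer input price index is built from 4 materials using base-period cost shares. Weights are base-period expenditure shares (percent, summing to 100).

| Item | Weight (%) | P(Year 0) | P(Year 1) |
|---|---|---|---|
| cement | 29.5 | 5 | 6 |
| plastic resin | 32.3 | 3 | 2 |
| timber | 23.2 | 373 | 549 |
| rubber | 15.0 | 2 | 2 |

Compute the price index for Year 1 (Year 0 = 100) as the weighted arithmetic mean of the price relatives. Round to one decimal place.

106.1

cement: 29.5 × (6/5) = 29.5 × 1.200000 = 35.4000
plastic resin: 32.3 × (2/3) = 32.3 × 0.666667 = 21.5333
timber: 23.2 × (549/373) = 23.2 × 1.471850 = 34.1469
rubber: 15.0 × (2/2) = 15.0 × 1.000000 = 15.0000
Index = Σ wᵢ·(p₁ᵢ/p₀ᵢ) = 35.4000 + 21.5333 + 34.1469 + 15.0000 = 106.0803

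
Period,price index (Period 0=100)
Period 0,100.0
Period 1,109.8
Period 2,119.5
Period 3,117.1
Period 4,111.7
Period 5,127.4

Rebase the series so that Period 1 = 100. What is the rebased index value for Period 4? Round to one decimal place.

101.7

Rebased(Period 4) = 111.7 / 109.8 × 100 = 101.7304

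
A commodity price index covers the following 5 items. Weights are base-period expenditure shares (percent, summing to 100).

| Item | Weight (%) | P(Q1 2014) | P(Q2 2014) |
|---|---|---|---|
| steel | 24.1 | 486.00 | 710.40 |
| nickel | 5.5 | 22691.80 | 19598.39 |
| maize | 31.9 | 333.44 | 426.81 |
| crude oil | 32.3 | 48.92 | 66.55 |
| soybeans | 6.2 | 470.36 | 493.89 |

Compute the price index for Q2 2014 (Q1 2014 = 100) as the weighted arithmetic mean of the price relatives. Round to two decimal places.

131.26

steel: 24.1 × (710.40/486.00) = 24.1 × 1.461728 = 35.2277
nickel: 5.5 × (19598.39/22691.80) = 5.5 × 0.863677 = 4.7502
maize: 31.9 × (426.81/333.44) = 31.9 × 1.280020 = 40.8327
crude oil: 32.3 × (66.55/48.92) = 32.3 × 1.360384 = 43.9404
soybeans: 6.2 × (493.89/470.36) = 6.2 × 1.050026 = 6.5102
Index = Σ wᵢ·(p₁ᵢ/p₀ᵢ) = 35.2277 + 4.7502 + 40.8327 + 43.9404 + 6.5102 = 131.2611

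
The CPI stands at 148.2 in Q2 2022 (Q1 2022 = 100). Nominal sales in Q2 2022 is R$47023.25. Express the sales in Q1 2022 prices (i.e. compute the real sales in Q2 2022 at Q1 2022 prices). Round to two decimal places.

Real = Nominal ÷ (Index/100) = 47023.25 ÷ (148.2/100)
     = 47023.25 ÷ 1.482 = 31729.5884

31729.59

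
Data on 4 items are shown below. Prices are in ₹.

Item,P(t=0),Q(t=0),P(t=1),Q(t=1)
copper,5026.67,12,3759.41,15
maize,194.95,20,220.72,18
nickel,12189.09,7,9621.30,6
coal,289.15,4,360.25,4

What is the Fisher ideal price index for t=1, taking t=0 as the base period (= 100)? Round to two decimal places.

Laspeyres component (base-period weights):
ΣP(t=1)Q(t=0) = 3759.41×12 + 220.72×20 + 9621.30×7 + 360.25×4 = 45112.92 + 4414.4 + 67349.1 + 1441 = 118317.42
ΣP(t=0)Q(t=0) = 5026.67×12 + 194.95×20 + 12189.09×7 + 289.15×4 = 60320.04 + 3899 + 85323.63 + 1156.6 = 150699.27
L = 118317.42 / 150699.27 × 100 = 78.5123
Paasche component (current-period weights):
ΣP(t=1)Q(t=1) = 3759.41×15 + 220.72×18 + 9621.30×6 + 360.25×4 = 56391.15 + 3972.96 + 57727.8 + 1441 = 119532.91
ΣP(t=0)Q(t=1) = 5026.67×15 + 194.95×18 + 12189.09×6 + 289.15×4 = 75400.05 + 3509.1 + 73134.54 + 1156.6 = 153200.29
P = 119532.91 / 153200.29 × 100 = 78.0239
Fisher = √(L × P) = √(78.5123 × 78.0239) = 78.2677

78.27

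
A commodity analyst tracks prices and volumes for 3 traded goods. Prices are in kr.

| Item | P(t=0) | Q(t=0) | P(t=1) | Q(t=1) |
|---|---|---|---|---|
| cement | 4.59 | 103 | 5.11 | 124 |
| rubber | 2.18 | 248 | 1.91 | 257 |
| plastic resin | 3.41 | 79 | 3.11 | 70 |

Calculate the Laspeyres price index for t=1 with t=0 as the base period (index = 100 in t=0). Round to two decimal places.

Laspeyres price index uses base-period quantities as weights.
ΣP(t=1)·Q(t=0) = 5.11×103 + 1.91×248 + 3.11×79 = 526.33 + 473.68 + 245.69 = 1245.7
ΣP(t=0)·Q(t=0) = 4.59×103 + 2.18×248 + 3.41×79 = 472.77 + 540.64 + 269.39 = 1282.8
Index = 1245.7 / 1282.8 × 100 = 97.1079

97.11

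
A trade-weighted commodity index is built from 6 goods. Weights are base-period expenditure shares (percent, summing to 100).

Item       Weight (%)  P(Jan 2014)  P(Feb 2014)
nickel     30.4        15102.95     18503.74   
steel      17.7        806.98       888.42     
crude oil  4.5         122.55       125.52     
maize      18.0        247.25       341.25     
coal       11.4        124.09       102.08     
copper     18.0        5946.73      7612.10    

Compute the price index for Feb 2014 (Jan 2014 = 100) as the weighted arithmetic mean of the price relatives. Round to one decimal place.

118.6

nickel: 30.4 × (18503.74/15102.95) = 30.4 × 1.225174 = 37.2453
steel: 17.7 × (888.42/806.98) = 17.7 × 1.100919 = 19.4863
crude oil: 4.5 × (125.52/122.55) = 4.5 × 1.024235 = 4.6091
maize: 18.0 × (341.25/247.25) = 18.0 × 1.380182 = 24.8433
coal: 11.4 × (102.08/124.09) = 11.4 × 0.822629 = 9.3780
copper: 18.0 × (7612.10/5946.73) = 18.0 × 1.280048 = 23.0409
Index = Σ wᵢ·(p₁ᵢ/p₀ᵢ) = 37.2453 + 19.4863 + 4.6091 + 24.8433 + 9.3780 + 23.0409 = 118.6027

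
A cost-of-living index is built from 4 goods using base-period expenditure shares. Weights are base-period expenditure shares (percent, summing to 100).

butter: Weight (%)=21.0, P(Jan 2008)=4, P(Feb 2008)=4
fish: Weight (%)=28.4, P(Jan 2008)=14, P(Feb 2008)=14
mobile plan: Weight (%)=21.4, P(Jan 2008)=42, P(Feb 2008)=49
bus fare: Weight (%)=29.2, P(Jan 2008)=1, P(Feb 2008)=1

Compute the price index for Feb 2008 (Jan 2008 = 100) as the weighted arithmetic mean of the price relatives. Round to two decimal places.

103.57

butter: 21.0 × (4/4) = 21.0 × 1.000000 = 21.0000
fish: 28.4 × (14/14) = 28.4 × 1.000000 = 28.4000
mobile plan: 21.4 × (49/42) = 21.4 × 1.166667 = 24.9667
bus fare: 29.2 × (1/1) = 29.2 × 1.000000 = 29.2000
Index = Σ wᵢ·(p₁ᵢ/p₀ᵢ) = 21.0000 + 28.4000 + 24.9667 + 29.2000 = 103.5667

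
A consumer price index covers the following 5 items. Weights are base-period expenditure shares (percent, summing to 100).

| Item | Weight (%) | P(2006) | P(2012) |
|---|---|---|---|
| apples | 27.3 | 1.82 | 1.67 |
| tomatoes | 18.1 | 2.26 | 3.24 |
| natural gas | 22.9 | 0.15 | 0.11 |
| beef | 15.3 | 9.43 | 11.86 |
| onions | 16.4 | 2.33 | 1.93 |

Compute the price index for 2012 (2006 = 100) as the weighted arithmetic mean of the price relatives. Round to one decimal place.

100.6

apples: 27.3 × (1.67/1.82) = 27.3 × 0.917582 = 25.0500
tomatoes: 18.1 × (3.24/2.26) = 18.1 × 1.433628 = 25.9487
natural gas: 22.9 × (0.11/0.15) = 22.9 × 0.733333 = 16.7933
beef: 15.3 × (11.86/9.43) = 15.3 × 1.257688 = 19.2426
onions: 16.4 × (1.93/2.33) = 16.4 × 0.828326 = 13.5845
Index = Σ wᵢ·(p₁ᵢ/p₀ᵢ) = 25.0500 + 25.9487 + 16.7933 + 19.2426 + 13.5845 = 100.6192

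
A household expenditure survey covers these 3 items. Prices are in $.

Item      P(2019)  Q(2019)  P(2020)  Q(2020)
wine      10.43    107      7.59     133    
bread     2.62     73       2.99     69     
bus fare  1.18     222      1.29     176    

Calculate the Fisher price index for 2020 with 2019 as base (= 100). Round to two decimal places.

Laspeyres component (base-period weights):
ΣP(2020)Q(2019) = 7.59×107 + 2.99×73 + 1.29×222 = 812.13 + 218.27 + 286.38 = 1316.78
ΣP(2019)Q(2019) = 10.43×107 + 2.62×73 + 1.18×222 = 1116.01 + 191.26 + 261.96 = 1569.23
L = 1316.78 / 1569.23 × 100 = 83.9125
Paasche component (current-period weights):
ΣP(2020)Q(2020) = 7.59×133 + 2.99×69 + 1.29×176 = 1009.47 + 206.31 + 227.04 = 1442.82
ΣP(2019)Q(2020) = 10.43×133 + 2.62×69 + 1.18×176 = 1387.19 + 180.78 + 207.68 = 1775.65
P = 1442.82 / 1775.65 × 100 = 81.2559
Fisher = √(L × P) = √(83.9125 × 81.2559) = 82.5735

82.57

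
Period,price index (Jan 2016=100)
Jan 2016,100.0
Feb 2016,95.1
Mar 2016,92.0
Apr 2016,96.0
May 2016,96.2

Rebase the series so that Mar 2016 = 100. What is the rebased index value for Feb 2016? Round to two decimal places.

103.37

Rebased(Feb 2016) = 95.1 / 92.0 × 100 = 103.3696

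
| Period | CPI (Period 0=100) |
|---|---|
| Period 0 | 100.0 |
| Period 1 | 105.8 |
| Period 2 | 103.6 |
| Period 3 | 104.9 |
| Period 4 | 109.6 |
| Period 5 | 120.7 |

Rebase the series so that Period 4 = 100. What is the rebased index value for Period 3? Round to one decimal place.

95.7

Rebased(Period 3) = 104.9 / 109.6 × 100 = 95.7117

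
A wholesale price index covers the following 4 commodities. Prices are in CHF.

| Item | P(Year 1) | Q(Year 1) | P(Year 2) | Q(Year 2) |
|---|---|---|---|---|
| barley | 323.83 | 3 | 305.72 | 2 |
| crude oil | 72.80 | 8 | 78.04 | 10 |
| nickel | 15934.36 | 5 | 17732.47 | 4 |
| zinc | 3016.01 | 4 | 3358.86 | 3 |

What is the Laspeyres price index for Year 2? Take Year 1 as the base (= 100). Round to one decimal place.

111.1

Laspeyres price index uses base-period quantities as weights.
ΣP(Year 2)·Q(Year 1) = 305.72×3 + 78.04×8 + 17732.47×5 + 3358.86×4 = 917.16 + 624.32 + 88662.35 + 13435.44 = 103639.27
ΣP(Year 1)·Q(Year 1) = 323.83×3 + 72.80×8 + 15934.36×5 + 3016.01×4 = 971.49 + 582.4 + 79671.8 + 12064.04 = 93289.73
Index = 103639.27 / 93289.73 × 100 = 111.0940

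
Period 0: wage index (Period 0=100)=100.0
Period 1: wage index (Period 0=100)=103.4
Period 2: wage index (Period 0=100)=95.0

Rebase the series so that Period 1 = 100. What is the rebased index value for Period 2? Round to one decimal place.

Rebased(Period 2) = 95.0 / 103.4 × 100 = 91.8762

91.9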